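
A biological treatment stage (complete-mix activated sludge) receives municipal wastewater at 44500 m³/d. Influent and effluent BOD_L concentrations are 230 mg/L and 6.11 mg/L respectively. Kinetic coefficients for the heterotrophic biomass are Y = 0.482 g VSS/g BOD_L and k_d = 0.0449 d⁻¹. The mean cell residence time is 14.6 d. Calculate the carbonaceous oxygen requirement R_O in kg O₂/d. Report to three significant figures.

The observed yield is Y_obs = Y/(1 + k_d·θ_c) = 0.482 / (1 + 0.0449 × 14.6) = 0.482 / 1.656 = 0.2911 g VSS per g BOD_L removed.
ΔS = 230 − 6.11 = 223.9 mg/L, so the substrate removal rate is 44500 × 223.9/1000 = 9963 kg BOD_L/d.
P_X = Y_obs·Q·(S₀ − S) = 0.2911 × 9963 = 2901 kg VSS/d.
R_O = Q·ΔS − 1.42 P_X = 9963 − 4119 = 5844 kg O₂/d.

R_O ≈ 5840 kg O₂/d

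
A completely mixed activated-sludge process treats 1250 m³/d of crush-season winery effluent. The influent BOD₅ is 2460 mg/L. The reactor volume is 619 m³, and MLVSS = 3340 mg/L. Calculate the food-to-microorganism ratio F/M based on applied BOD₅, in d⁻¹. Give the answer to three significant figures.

F/M = Q·S₀ / (V·X) = 1250 × 2460 / (619.0 × 3340) = 1.487 g BOD₅·(g VSS·d)⁻¹.

F/M ≈ 1.49 d⁻¹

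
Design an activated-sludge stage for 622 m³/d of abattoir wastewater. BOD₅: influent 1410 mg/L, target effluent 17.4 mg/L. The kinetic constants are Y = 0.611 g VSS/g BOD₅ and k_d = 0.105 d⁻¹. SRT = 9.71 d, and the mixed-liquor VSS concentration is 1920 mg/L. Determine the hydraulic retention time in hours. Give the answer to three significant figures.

τ ≈ 51.1 h

From the SRT design equation V = Y Q (S₀−S) θ_c / [X (1 + k_d θ_c)] = 0.611 × 622 × (1410 − 17.4) × 9.71 / [1920 × (1 + 0.105 × 9.71)] = 5.14×10^6 / 3878 = 1325 m³.
τ = V/Q = 1325/622 = 2.131 d, or 51.14 h.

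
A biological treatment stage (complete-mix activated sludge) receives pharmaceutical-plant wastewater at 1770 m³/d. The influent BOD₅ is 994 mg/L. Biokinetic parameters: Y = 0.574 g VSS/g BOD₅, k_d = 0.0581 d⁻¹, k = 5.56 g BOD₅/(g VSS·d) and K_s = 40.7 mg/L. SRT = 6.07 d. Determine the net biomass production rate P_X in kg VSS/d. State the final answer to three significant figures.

P_X ≈ 744 kg VSS/d

For a completely mixed reactor with recycle the Lawrence–McCarty relation gives S = K_s·(1 + k_d·θ_c) / [θ_c·(Y·k − k_d) − 1] = 40.7 × (1 + 0.0581 × 6.07) / [6.07 × (0.574 × 5.56 − 0.0581) − 1] = 55.05 / 18.02 = 3.055 mg/L.
The observed yield is Y_obs = Y/(1 + k_d·θ_c) = 0.574 / (1 + 0.0581 × 6.07) = 0.574 / 1.353 = 0.4243 g VSS per g BOD₅ removed.
Substrate removed = Q·(S₀ − S) = 1770 m³/d × (994 − 3.06) g/m³ = 1.75×10^6 g/d = 1754 kg/d.
So the net sludge growth is P_X = 0.4243 × 1754 = 744.3 kg VSS/d.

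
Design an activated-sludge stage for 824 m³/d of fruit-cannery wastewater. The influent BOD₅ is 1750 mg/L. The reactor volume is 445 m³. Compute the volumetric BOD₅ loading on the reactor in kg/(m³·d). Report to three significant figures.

Volumetric loading L_v = Q·S₀ / V = 824 × 1750 g/m³ / 445.0 m³ = 3240 g/(m³·d) = 3.240 kg BOD₅/(m³·d).

L_v ≈ 3.24 kg BOD₅/(m³·d)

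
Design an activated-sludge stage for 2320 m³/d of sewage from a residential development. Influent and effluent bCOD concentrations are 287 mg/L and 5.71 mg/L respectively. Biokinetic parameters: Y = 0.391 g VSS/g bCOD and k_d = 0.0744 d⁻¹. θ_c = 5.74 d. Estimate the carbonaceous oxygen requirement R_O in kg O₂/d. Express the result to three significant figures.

R_O ≈ 399 kg O₂/d

The observed yield is Y_obs = Y/(1 + k_d·θ_c) = 0.391 / (1 + 0.0744 × 5.74) = 0.391 / 1.427 = 0.2740 g VSS per g bCOD removed.
Q·(S₀ − S) = 2320 × (287 − 5.71) × 10⁻³ = 652.6 kg/d removed.
Biomass synthesised: P_X = Y_obs × 652.6 = 178.8 kg VSS/d.
R_O = Q·ΔS − 1.42 P_X = 652.6 − 253.9 = 398.7 kg O₂/d.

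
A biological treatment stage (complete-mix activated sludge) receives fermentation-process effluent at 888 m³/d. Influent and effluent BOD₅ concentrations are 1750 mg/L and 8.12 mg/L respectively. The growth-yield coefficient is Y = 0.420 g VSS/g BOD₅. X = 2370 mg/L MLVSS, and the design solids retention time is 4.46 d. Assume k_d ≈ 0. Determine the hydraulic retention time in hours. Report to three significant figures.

Biomass mass balance (decay neglected): V·X = Y·Q·(S₀ − S)·θ_c, so V = 0.420 × 888 × (1750 − 8.12) × 4.46 / 2370 = 1223 m³.
Hydraulic retention time τ = V/Q = 1223 / 888 = 1.377 d = 33.04 h.

τ ≈ 33.0 h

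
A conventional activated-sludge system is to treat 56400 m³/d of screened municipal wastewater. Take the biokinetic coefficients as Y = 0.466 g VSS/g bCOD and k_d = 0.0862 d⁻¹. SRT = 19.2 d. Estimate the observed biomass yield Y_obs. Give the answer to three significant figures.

Correct the yield for decay: Y_obs = Y/(1 + k_d θ_c) = 0.466 / (1 + 0.0862 × 19.2) = 0.466 / 2.655 = 0.1755.

Y_obs ≈ 0.176 g VSS/g bCOD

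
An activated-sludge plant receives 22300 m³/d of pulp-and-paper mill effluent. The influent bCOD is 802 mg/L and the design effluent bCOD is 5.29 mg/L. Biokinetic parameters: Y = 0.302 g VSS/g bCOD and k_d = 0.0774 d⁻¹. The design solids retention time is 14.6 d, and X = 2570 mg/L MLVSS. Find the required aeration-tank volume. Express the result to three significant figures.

Steady-state biomass mass balance: V·X·(1 + k_d·θ_c) = Y·Q·(S₀ − S)·θ_c, so V = 0.302 × 22300 × (802 − 5.29) × 14.6 / [2570 × (1 + 0.0774 × 14.6)] = 7.83×10^7 / 5474 = 14310 m³.

V ≈ 14300 m³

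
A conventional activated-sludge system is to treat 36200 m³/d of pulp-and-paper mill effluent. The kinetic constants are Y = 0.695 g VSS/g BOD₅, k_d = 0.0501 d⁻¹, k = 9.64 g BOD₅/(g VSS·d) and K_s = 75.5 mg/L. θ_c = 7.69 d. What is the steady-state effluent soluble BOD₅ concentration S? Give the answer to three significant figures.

S ≈ 2.09 mg/L

Effluent substrate depends only on kinetics and SRT: S = K_s(1 + k_d θ_c) / [θ_c(Yk − k_d) − 1] = 75.5 × (1 + 0.0501 × 7.69) / [7.69 × (0.695 × 9.64 − 0.0501) − 1] = 104.6 / 50.14 = 2.086 mg/L.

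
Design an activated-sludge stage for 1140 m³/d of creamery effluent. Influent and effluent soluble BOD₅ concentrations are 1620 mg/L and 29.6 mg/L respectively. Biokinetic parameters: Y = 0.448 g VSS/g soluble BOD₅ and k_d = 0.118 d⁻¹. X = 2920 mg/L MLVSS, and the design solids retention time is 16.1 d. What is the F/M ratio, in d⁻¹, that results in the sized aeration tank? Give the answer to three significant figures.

Rearranging the biomass balance for a CMAS with decay, V = Y·Q·ΔS·θ_c / [X·(1+k_d θ_c)] = 0.448 × 1140 × (1620 − 29.6) × 16.1 / [2920 × (1 + 0.118 × 16.1)] = 1.31×10^7 / 8467 = 1544 m³.
Food-to-microorganism ratio F/M = Q S₀ / (V X) = 1140 × 1620 / (1544 × 2920) = 0.4095 d⁻¹.

F/M ≈ 0.410 d⁻¹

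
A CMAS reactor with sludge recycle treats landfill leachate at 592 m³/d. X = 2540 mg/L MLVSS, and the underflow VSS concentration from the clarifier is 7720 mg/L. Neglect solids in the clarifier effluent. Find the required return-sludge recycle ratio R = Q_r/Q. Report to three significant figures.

Mass balance around the secondary clarifier (neglecting effluent solids): R = X / (X_r − X) = 2540 / (7720 − 2540) = 0.4903.

R ≈ 0.490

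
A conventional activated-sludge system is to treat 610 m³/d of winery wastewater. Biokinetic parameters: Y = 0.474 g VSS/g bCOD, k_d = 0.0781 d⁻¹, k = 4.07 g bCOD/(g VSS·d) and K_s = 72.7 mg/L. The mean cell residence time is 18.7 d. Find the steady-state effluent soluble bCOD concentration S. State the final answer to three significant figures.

S ≈ 5.32 mg/L

Effluent substrate depends only on kinetics and SRT: S = K_s(1 + k_d θ_c) / [θ_c(Yk − k_d) − 1] = 72.7 × (1 + 0.0781 × 18.7) / [18.7 × (0.474 × 4.07 − 0.0781) − 1] = 178.9 / 33.62 = 5.321 mg/L.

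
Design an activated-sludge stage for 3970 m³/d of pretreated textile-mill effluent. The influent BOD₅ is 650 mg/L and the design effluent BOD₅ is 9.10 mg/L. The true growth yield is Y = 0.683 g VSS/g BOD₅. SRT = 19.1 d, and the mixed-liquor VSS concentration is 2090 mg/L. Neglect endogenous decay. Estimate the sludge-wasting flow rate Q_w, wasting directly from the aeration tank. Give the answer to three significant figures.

Q_w ≈ 831 m³/d

Biomass mass balance (decay neglected): V·X = Y·Q·(S₀ − S)·θ_c, so V = 0.683 × 3970 × (650 − 9.10) × 19.1 / 2090 = 15881 m³.
With mixed-liquor wasting, θ_c = V/Q_w, so Q_w = V/θ_c = 15881/19.1 = 831.5 m³/d.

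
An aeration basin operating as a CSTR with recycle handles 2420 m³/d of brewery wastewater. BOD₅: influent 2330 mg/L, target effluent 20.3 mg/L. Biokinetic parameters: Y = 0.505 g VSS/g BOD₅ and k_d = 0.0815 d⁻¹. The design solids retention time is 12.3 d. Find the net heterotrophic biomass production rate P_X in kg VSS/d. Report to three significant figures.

P_X ≈ 1410 kg VSS/d

Observed yield with endogenous decay: Y_obs = Y / (1 + k_d·θ_c) = 0.505 / (1 + 0.0815 × 12.3) = 0.505 / 2.002 = 0.2522 g VSS/g BOD₅.
Substrate removed = Q·(S₀ − S) = 2420 m³/d × (2330 − 20.3) g/m³ = 5.59×10^6 g/d = 5589 kg/d.
P_X = Y_obs · Q(S₀ − S) = 0.2522 × 5589 = 1410 kg VSS/d.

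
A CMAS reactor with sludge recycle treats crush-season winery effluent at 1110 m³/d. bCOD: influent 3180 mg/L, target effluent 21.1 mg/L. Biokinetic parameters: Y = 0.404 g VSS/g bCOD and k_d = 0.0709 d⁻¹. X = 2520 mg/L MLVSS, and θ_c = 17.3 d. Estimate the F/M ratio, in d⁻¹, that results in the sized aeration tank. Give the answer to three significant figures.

From the SRT design equation V = Y Q (S₀−S) θ_c / [X (1 + k_d θ_c)] = 0.404 × 1110 × (3180 − 21.1) × 17.3 / [2520 × (1 + 0.0709 × 17.3)] = 2.45×10^7 / 5611 = 4368 m³.
F/M = applied load / biomass = Q·S₀/(V·X) = 1110 × 3180 / (4368 × 2520) = 0.3207 d⁻¹.

F/M ≈ 0.321 d⁻¹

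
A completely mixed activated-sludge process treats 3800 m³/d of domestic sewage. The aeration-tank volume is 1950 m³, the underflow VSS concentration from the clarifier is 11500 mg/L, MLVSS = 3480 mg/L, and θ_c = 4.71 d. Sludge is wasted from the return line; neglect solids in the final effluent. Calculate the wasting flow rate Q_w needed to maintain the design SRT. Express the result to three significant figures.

Q_w ≈ 125 m³/d

Q_w = (V·X)/(θ_c X_r) = 1950 × 3480 / (4.71 × 11500) = 125.3 m³/d.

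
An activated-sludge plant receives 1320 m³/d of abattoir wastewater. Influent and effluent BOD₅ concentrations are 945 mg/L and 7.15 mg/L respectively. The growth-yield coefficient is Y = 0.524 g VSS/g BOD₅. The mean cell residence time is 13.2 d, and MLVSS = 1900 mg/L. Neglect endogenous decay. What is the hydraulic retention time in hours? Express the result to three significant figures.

With k_d = 0 the design equation reduces to V = Y Q (S₀−S) θ_c / X = 0.524 × 1320 × (945 − 7.15) × 13.2 / 1900 = 4507 m³.
HRT = V/Q = 4507 m³ / 1320 m³·d⁻¹ = 3.414 d × 24 = 81.94 h.

τ ≈ 81.9 h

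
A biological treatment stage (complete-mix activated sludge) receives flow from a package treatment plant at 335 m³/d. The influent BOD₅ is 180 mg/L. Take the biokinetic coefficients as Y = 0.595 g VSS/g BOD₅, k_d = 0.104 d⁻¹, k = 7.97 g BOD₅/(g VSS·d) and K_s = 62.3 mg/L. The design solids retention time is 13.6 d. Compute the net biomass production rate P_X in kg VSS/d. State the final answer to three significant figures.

For a completely mixed reactor with recycle the Lawrence–McCarty relation gives S = K_s·(1 + k_d·θ_c) / [θ_c·(Y·k − k_d) − 1] = 62.3 × (1 + 0.104 × 13.6) / [13.6 × (0.595 × 7.97 − 0.104) − 1] = 150.4 / 62.08 = 2.423 mg/L.
The observed yield is Y_obs = Y/(1 + k_d·θ_c) = 0.595 / (1 + 0.104 × 13.6) = 0.595 / 2.414 = 0.2464 g VSS per g BOD₅ removed.
ΔS = 180 − 2.42 = 177.6 mg/L, so the substrate removal rate is 335 × 177.6/1000 = 59.49 kg BOD₅/d.
Net biomass production P_X = Y_obs × Q·(S₀ − S) = 0.2464 × 59.49 = 14.66 kg VSS/d.

P_X ≈ 14.7 kg VSS/d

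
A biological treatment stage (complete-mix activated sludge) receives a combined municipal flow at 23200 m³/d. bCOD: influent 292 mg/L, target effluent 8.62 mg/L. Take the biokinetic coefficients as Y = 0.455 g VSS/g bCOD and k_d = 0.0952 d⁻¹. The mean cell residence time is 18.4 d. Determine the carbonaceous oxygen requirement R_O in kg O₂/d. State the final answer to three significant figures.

Y_obs = Y / (1 + k_d θ_c) = 0.455 / (1 + 0.0952 × 18.4) = 0.455 / 2.752 = 0.1654.
ΔS = 292 − 8.62 = 283.4 mg/L, so the substrate removal rate is 23200 × 283.4/1000 = 6574 kg bCOD/d.
Biomass synthesised: P_X = Y_obs × 6574 = 1087 kg VSS/d.
Carbonaceous O₂ demand = substrate oxidised − cell-mass equivalent = 6574 − 1.42 × 1087 = 5031 kg O₂/d.

R_O ≈ 5030 kg O₂/d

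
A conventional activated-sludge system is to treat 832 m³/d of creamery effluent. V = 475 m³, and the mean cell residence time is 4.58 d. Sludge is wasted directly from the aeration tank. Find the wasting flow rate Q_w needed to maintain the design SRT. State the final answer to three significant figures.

With mixed-liquor wasting, θ_c = V/Q_w, so Q_w = V/θ_c = 475.0/4.58 = 103.7 m³/d.

Q_w ≈ 104 m³/d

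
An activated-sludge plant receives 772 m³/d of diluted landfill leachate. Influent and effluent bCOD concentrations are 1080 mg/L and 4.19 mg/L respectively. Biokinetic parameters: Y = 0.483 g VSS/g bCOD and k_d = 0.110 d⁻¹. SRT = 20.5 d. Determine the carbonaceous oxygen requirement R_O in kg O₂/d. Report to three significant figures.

R_O ≈ 656 kg O₂/d

The observed yield is Y_obs = Y/(1 + k_d·θ_c) = 0.483 / (1 + 0.110 × 20.5) = 0.483 / 3.255 = 0.1484 g VSS per g bCOD removed.
Substrate removed = Q·(S₀ − S) = 772 m³/d × (1080 − 4.19) g/m³ = 8.31×10^5 g/d = 830.5 kg/d.
P_X = Y_obs·Q·(S₀ − S) = 0.1484 × 830.5 = 123.2 kg VSS/d.
Carbonaceous O₂ demand = substrate oxidised − cell-mass equivalent = 830.5 − 1.42 × 123.2 = 655.5 kg O₂/d.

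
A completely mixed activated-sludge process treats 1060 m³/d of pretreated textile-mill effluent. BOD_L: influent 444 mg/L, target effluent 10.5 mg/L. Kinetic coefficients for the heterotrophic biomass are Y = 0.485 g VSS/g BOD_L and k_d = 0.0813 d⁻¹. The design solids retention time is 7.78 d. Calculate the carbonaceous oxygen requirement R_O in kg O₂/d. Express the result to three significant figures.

Y_obs = Y / (1 + k_d θ_c) = 0.485 / (1 + 0.0813 × 7.78) = 0.485 / 1.633 = 0.2971.
Q·(S₀ − S) = 1060 × (444 − 10.5) × 10⁻³ = 459.5 kg/d removed.
Biomass synthesised: P_X = Y_obs × 459.5 = 136.5 kg VSS/d.
Carbonaceous O₂ demand = substrate oxidised − cell-mass equivalent = 459.5 − 1.42 × 136.5 = 265.7 kg O₂/d.

R_O ≈ 266 kg O₂/d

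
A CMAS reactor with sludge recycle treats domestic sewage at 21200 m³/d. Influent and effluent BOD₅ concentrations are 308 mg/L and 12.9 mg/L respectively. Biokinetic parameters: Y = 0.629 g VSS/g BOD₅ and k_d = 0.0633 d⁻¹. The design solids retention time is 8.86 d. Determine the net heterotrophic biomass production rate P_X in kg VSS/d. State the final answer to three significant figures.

The observed yield is Y_obs = Y/(1 + k_d·θ_c) = 0.629 / (1 + 0.0633 × 8.86) = 0.629 / 1.561 = 0.4030 g VSS per g BOD₅ removed.
ΔS = 308 − 12.9 = 295.1 mg/L, so the substrate removal rate is 21200 × 295.1/1000 = 6256 kg BOD₅/d.
So the net sludge growth is P_X = 0.4030 × 6256 = 2521 kg VSS/d.

P_X ≈ 2520 kg VSS/d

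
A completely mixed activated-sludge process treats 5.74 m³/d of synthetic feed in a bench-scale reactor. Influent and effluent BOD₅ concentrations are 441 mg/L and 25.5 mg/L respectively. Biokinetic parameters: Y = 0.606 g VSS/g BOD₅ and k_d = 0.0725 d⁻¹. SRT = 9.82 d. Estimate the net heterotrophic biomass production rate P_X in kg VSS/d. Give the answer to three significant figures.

P_X ≈ 0.844 kg VSS/d

The observed yield is Y_obs = Y/(1 + k_d·θ_c) = 0.606 / (1 + 0.0725 × 9.82) = 0.606 / 1.712 = 0.3540 g VSS per g BOD₅ removed.
Mass of BOD₅ removed per day: Q(S₀ − S) = 5.74 × 415.5 g/m³ = 2.385 kg/d.
Net biomass production P_X = Y_obs × Q·(S₀ − S) = 0.3540 × 2.385 = 0.8442 kg VSS/d.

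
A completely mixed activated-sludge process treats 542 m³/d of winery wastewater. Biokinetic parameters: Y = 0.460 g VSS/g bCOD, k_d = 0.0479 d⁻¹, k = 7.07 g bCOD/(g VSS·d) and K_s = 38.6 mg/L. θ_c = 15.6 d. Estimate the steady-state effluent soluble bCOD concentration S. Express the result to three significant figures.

S ≈ 1.38 mg/L

From the Monod/SRT balance for a CMAS, S = K_s·(1+k_d θ_c)/[θ_c·(Y k − k_d) − 1] = 38.6 × (1 + 0.0479 × 15.6) / [15.6 × (0.460 × 7.07 − 0.0479) − 1] = 67.44 / 48.99 = 1.377 mg/L.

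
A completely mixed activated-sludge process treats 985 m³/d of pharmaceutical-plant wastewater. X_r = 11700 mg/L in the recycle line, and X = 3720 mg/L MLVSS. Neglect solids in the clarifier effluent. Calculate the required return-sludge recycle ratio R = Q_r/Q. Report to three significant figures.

Solids balance on the clarifier gives (1+R)X = R·X_r, so R = X/(X_r − X) = 3720 / (11700 − 3720) = 0.4662.

R ≈ 0.466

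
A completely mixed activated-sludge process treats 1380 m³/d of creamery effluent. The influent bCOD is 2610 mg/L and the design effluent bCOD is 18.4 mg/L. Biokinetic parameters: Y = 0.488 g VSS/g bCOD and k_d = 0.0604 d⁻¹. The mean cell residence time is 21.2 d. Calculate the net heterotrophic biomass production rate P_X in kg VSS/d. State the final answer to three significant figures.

P_X ≈ 765 kg VSS/d

Y_obs = Y / (1 + k_d θ_c) = 0.488 / (1 + 0.0604 × 21.2) = 0.488 / 2.280 = 0.2140.
Substrate removed = Q·(S₀ − S) = 1380 m³/d × (2610 − 18.4) g/m³ = 3.58×10^6 g/d = 3576 kg/d.
Net biomass production P_X = Y_obs × Q·(S₀ − S) = 0.2140 × 3576 = 765.3 kg VSS/d.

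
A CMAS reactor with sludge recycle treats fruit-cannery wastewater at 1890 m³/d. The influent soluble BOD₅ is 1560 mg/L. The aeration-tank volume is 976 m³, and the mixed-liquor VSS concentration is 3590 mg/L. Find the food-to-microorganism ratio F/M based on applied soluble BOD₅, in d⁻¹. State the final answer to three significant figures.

F/M ≈ 0.841 d⁻¹

F/M = applied load / biomass = Q·S₀/(V·X) = 1890 × 1560 / (976.0 × 3590) = 0.8415 d⁻¹.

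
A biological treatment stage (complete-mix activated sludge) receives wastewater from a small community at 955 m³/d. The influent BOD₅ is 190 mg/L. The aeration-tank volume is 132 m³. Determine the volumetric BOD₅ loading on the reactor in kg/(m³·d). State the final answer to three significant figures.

Applied BOD₅ load per unit volume = Q·S₀/V = (955 × 190/1000)/132.0 = 1.375 kg BOD₅·m⁻³·d⁻¹.

L_v ≈ 1.37 kg BOD₅/(m³·d)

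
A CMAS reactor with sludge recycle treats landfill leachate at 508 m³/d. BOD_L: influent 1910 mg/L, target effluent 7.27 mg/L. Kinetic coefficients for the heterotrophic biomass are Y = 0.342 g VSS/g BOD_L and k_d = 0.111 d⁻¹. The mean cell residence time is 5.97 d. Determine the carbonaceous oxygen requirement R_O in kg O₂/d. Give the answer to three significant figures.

The observed yield is Y_obs = Y/(1 + k_d·θ_c) = 0.342 / (1 + 0.111 × 5.97) = 0.342 / 1.663 = 0.2057 g VSS per g BOD_L removed.
Q·(S₀ − S) = 508 × (1910 − 7.27) × 10⁻³ = 966.6 kg/d removed.
P_X = Y_obs·Q·(S₀ − S) = 0.2057 × 966.6 = 198.8 kg VSS/d.
R_O = Q·ΔS − 1.42 P_X = 966.6 − 282.3 = 684.3 kg O₂/d.

R_O ≈ 684 kg O₂/d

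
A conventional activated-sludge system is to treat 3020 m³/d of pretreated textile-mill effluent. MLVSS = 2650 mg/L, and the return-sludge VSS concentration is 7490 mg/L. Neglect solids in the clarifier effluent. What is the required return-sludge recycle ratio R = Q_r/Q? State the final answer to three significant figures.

Mass balance around the secondary clarifier (neglecting effluent solids): R = X / (X_r − X) = 2650 / (7490 − 2650) = 0.5475.

R ≈ 0.548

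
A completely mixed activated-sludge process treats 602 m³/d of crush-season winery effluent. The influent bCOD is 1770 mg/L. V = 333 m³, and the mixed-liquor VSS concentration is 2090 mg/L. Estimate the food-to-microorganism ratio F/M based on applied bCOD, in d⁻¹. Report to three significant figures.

F/M ≈ 1.53 d⁻¹

F/M = Q·S₀ / (V·X) = 602 × 1770 / (333.0 × 2090) = 1.531 g bCOD·(g VSS·d)⁻¹.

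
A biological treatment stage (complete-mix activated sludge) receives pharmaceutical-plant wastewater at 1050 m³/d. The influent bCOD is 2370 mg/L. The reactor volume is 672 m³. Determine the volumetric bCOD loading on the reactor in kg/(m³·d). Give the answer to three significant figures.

L_v ≈ 3.70 kg bCOD/(m³·d)

Applied bCOD load per unit volume = Q·S₀/V = (1050 × 2370/1000)/672.0 = 3.703 kg bCOD·m⁻³·d⁻¹.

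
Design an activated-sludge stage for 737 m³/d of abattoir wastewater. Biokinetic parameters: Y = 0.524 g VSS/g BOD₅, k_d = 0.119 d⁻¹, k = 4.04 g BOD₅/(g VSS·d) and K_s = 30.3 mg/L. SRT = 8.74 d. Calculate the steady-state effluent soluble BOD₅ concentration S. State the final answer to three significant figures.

S ≈ 3.75 mg/L

Effluent substrate depends only on kinetics and SRT: S = K_s(1 + k_d θ_c) / [θ_c(Yk − k_d) − 1] = 30.3 × (1 + 0.119 × 8.74) / [8.74 × (0.524 × 4.04 − 0.119) − 1] = 61.81 / 16.46 = 3.755 mg/L.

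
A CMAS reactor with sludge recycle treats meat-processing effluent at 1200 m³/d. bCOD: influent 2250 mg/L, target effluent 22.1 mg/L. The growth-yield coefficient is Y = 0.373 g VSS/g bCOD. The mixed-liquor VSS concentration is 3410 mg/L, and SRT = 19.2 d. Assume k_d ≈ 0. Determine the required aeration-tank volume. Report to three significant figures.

Biomass mass balance (decay neglected): V·X = Y·Q·(S₀ − S)·θ_c, so V = 0.373 × 1200 × (2250 − 22.1) × 19.2 / 3410 = 5615 m³.

V ≈ 5610 m³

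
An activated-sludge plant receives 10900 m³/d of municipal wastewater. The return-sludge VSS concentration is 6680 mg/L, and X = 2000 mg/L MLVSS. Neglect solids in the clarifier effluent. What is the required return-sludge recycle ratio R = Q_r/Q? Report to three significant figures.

Solids balance on the clarifier gives (1+R)X = R·X_r, so R = X/(X_r − X) = 2000 / (6680 − 2000) = 0.4274.

R ≈ 0.427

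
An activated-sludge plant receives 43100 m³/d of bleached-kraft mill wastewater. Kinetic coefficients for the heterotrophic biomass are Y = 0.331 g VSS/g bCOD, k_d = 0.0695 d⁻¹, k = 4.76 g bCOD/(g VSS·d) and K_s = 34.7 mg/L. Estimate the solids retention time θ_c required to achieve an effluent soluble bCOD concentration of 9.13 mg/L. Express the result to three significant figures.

θ_c ≈ 3.87 d

From 1/θ_c = Y·k·S/(K_s + S) − k_d: Y·k·S/(K_s+S) = 0.331 × 4.76 × 9.13 / (34.7 + 9.13) = 0.3282 d⁻¹.
θ_c = 1/(μ − k_d) = 1/(0.3282 − 0.0695) = 1/0.2587 = 3.866 d.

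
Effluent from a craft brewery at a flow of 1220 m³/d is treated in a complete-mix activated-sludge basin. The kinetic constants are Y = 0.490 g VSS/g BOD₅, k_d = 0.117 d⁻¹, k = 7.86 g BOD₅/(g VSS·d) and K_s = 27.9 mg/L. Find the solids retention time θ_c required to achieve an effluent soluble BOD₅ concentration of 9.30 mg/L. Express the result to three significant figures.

θ_c ≈ 1.18 d

At the target effluent, Y k S/(K_s+S) = 0.490×7.86×9.30/37.20 = 0.9628 d⁻¹.
Then 1/θ_c = μ − k_d = 0.9628 − 0.117 = 0.8458 d⁻¹, giving θ_c = 1.182 d.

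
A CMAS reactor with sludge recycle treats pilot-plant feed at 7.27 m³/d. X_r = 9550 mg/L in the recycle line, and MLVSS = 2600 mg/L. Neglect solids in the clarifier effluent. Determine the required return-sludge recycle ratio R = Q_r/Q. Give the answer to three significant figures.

R ≈ 0.374

Mass balance around the secondary clarifier (neglecting effluent solids): R = X / (X_r − X) = 2600 / (9550 − 2600) = 0.3741.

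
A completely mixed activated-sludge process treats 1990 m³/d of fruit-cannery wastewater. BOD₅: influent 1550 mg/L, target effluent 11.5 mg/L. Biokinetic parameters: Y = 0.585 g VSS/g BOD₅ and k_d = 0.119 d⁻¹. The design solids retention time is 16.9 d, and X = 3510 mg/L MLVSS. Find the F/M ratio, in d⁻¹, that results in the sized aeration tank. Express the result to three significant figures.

F/M ≈ 0.307 d⁻¹

From the SRT design equation V = Y Q (S₀−S) θ_c / [X (1 + k_d θ_c)] = 0.585 × 1990 × (1550 − 11.5) × 16.9 / [3510 × (1 + 0.119 × 16.9)] = 3.03×10^7 / 10569 = 2864 m³.
F/M = applied load / biomass = Q·S₀/(V·X) = 1990 × 1550 / (2864 × 3510) = 0.3068 d⁻¹.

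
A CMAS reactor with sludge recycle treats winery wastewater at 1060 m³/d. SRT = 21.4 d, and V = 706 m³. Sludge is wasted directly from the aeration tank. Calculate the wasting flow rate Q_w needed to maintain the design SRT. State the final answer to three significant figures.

Wasting from the aeration tank: Q_w = V / θ_c = 706.0 / 21.4 = 32.99 m³/d.

Q_w ≈ 33.0 m³/d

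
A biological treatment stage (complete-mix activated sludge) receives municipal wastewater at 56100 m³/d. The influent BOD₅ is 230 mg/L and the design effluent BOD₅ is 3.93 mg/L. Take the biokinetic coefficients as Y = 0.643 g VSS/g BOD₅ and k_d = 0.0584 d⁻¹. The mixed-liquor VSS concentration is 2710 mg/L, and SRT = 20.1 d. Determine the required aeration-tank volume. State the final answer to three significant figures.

Steady-state biomass mass balance: V·X·(1 + k_d·θ_c) = Y·Q·(S₀ − S)·θ_c, so V = 0.643 × 56100 × (230 − 3.93) × 20.1 / [2710 × (1 + 0.0584 × 20.1)] = 1.64×10^8 / 5891 = 27824 m³.

V ≈ 27800 m³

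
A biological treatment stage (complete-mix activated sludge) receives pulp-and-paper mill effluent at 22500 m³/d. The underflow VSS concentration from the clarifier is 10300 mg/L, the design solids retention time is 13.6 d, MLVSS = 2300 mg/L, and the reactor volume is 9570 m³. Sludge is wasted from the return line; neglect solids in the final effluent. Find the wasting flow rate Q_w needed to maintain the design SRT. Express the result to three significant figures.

Q_w ≈ 157 m³/d

Wasting from the return line (neglecting effluent solids): Q_w = V·X / (θ_c·X_r) = 9570 × 2300 / (13.6 × 10300) = 157.1 m³/d.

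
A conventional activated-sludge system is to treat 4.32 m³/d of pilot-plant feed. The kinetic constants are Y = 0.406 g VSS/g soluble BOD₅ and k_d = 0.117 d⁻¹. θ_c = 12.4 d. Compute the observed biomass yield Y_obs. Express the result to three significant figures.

Y_obs ≈ 0.166 g VSS/g soluble BOD₅

Y_obs = Y / (1 + k_d θ_c) = 0.406 / (1 + 0.117 × 12.4) = 0.406 / 2.451 = 0.1657.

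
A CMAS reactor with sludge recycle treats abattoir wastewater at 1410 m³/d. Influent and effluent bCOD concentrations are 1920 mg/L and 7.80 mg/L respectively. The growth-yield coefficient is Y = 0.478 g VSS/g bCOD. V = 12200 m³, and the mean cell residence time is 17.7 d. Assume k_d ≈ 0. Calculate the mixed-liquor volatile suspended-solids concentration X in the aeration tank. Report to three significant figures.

Without decay, X = Y Q (S₀−S) θ_c / V = 0.478 × 1410 × (1920 − 7.80) × 17.7 / 12200 = 1870 mg/L.

X ≈ 1870 mg/L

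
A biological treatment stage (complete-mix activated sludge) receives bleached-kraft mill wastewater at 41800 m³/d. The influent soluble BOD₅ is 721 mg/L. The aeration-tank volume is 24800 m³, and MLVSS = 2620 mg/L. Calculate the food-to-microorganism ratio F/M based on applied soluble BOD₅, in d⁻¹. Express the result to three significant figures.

F/M = applied load / biomass = Q·S₀/(V·X) = 41800 × 721 / (24800 × 2620) = 0.4638 d⁻¹.

F/M ≈ 0.464 d⁻¹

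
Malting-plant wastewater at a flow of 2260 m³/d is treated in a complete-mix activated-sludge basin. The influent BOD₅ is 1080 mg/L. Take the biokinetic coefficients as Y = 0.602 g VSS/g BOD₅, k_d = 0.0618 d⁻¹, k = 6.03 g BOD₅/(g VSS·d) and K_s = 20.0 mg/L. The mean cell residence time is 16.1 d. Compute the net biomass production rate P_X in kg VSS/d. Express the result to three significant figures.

P_X ≈ 736 kg VSS/d

Effluent substrate depends only on kinetics and SRT: S = K_s(1 + k_d θ_c) / [θ_c(Yk − k_d) − 1] = 20.0 × (1 + 0.0618 × 16.1) / [16.1 × (0.602 × 6.03 − 0.0618) − 1] = 39.90 / 56.45 = 0.7068 mg/L.
Correct the yield for decay: Y_obs = Y/(1 + k_d θ_c) = 0.602 / (1 + 0.0618 × 16.1) = 0.602 / 1.995 = 0.3018.
Substrate removed = Q·(S₀ − S) = 2260 m³/d × (1080 − 0.707) g/m³ = 2.44×10^6 g/d = 2439 kg/d.
Net biomass production P_X = Y_obs × Q·(S₀ − S) = 0.3018 × 2439 = 736.0 kg VSS/d.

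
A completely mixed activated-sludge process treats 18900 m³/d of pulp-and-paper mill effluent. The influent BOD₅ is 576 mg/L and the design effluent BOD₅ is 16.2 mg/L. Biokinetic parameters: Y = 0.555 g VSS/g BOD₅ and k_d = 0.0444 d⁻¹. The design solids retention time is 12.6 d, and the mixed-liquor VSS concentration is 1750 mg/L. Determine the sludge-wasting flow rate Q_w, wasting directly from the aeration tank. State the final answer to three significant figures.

Q_w ≈ 2150 m³/d

From the SRT design equation V = Y Q (S₀−S) θ_c / [X (1 + k_d θ_c)] = 0.555 × 18900 × (576 − 16.2) × 12.6 / [1750 × (1 + 0.0444 × 12.6)] = 7.4×10^7 / 2729 = 27111 m³.
With mixed-liquor wasting, θ_c = V/Q_w, so Q_w = V/θ_c = 27111/12.6 = 2152 m³/d.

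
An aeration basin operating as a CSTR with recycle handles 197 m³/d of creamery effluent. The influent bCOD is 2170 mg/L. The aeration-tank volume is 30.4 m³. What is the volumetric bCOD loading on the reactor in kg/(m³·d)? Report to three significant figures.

L_v ≈ 14.1 kg bCOD/(m³·d)

L_v = Q S₀ / V = 197 × 2170 × 10⁻³ / 30.40 = 14.06 kg/(m³·d).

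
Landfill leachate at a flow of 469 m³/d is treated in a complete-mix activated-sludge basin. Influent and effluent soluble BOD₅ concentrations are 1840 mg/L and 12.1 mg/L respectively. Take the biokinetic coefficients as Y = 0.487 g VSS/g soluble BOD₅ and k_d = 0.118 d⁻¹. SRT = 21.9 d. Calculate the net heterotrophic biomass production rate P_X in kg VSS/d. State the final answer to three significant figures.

Correct the yield for decay: Y_obs = Y/(1 + k_d θ_c) = 0.487 / (1 + 0.118 × 21.9) = 0.487 / 3.584 = 0.1359.
Substrate removed = Q·(S₀ − S) = 469 m³/d × (1840 − 12.1) g/m³ = 8.57×10^5 g/d = 857.3 kg/d.
Biomass produced: P_X = Y_obs·Q·ΔS = 0.1359 × 857.3 ≈ 116.5 kg VSS/d.

P_X ≈ 116 kg VSS/d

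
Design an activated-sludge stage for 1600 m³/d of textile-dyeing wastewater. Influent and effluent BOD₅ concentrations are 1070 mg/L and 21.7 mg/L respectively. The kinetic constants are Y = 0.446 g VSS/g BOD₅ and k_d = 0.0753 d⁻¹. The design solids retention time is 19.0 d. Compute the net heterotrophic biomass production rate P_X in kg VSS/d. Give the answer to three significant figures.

P_X ≈ 308 kg VSS/d

The observed yield is Y_obs = Y/(1 + k_d·θ_c) = 0.446 / (1 + 0.0753 × 19.0) = 0.446 / 2.431 = 0.1835 g VSS per g BOD₅ removed.
Mass of BOD₅ removed per day: Q(S₀ − S) = 1600 × 1048 g/m³ = 1677 kg/d.
P_X = Y_obs · Q(S₀ − S) = 0.1835 × 1677 = 307.8 kg VSS/d.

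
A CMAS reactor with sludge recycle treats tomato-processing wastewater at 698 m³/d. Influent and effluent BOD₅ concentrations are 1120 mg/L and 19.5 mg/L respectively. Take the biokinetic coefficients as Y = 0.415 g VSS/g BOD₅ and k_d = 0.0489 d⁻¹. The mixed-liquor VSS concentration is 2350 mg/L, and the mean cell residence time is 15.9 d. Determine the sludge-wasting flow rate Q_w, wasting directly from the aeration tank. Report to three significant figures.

From the SRT design equation V = Y Q (S₀−S) θ_c / [X (1 + k_d θ_c)] = 0.415 × 698 × (1120 − 19.5) × 15.9 / [2350 × (1 + 0.0489 × 15.9)] = 5.07×10^6 / 4177 = 1213 m³.
For wasting at MLVSS concentration, Q_w = V/θ_c = 1213/15.9 = 76.32 m³/d.

Q_w ≈ 76.3 m³/d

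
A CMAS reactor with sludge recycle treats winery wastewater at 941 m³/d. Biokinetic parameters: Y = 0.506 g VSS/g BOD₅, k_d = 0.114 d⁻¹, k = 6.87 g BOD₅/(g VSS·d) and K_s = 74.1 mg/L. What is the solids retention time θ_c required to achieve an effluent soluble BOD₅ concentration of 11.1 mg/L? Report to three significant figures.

θ_c ≈ 2.95 d

At the target effluent, Y k S/(K_s+S) = 0.506×6.87×11.1/85.20 = 0.4529 d⁻¹.
Then 1/θ_c = μ − k_d = 0.4529 − 0.114 = 0.3389 d⁻¹, giving θ_c = 2.951 d.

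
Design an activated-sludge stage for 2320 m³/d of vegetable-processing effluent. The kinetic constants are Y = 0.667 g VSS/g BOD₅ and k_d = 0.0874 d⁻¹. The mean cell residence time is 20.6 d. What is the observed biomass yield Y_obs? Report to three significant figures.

Y_obs ≈ 0.238 g VSS/g BOD₅

Y_obs = Y / (1 + k_d θ_c) = 0.667 / (1 + 0.0874 × 20.6) = 0.667 / 2.800 = 0.2382.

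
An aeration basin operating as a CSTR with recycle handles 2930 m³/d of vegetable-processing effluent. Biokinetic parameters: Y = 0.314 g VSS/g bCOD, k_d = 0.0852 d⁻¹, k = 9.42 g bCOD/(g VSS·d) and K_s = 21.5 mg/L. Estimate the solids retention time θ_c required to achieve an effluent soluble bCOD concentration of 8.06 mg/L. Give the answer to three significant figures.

From 1/θ_c = Y·k·S/(K_s + S) − k_d: Y·k·S/(K_s+S) = 0.314 × 9.42 × 8.06 / (21.5 + 8.06) = 0.8065 d⁻¹.
Then 1/θ_c = μ − k_d = 0.8065 − 0.0852 = 0.7213 d⁻¹, giving θ_c = 1.386 d.

θ_c ≈ 1.39 d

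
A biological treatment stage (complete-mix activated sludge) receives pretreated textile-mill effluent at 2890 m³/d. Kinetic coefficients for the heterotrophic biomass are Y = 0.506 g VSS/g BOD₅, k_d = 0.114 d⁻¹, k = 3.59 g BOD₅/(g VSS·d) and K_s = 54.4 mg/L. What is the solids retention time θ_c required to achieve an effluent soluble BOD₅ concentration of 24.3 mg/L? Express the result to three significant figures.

θ_c ≈ 2.24 d

Specific growth rate at S = 24.3 mg/L: μ = YkS/(K_s+S) = 0.506·3.59·24.3/(54.4+24.3) = 0.5609 d⁻¹.
θ_c = 1/(μ − k_d) = 1/(0.5609 − 0.114) = 1/0.4469 = 2.238 d.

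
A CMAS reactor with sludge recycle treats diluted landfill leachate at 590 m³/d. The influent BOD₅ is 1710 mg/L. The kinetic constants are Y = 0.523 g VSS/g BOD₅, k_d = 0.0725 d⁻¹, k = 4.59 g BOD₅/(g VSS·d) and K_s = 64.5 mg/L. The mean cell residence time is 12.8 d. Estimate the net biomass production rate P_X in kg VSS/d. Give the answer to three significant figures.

P_X ≈ 273 kg VSS/d

From the Monod/SRT balance for a CMAS, S = K_s·(1+k_d θ_c)/[θ_c·(Y k − k_d) − 1] = 64.5 × (1 + 0.0725 × 12.8) / [12.8 × (0.523 × 4.59 − 0.0725) − 1] = 124.4 / 28.80 = 4.318 mg/L.
The observed yield is Y_obs = Y/(1 + k_d·θ_c) = 0.523 / (1 + 0.0725 × 12.8) = 0.523 / 1.928 = 0.2713 g VSS per g BOD₅ removed.
Q·(S₀ − S) = 590 × (1710 − 4.32) × 10⁻³ = 1006 kg/d removed.
P_X = Y_obs · Q(S₀ − S) = 0.2713 × 1006 = 273.0 kg VSS/d.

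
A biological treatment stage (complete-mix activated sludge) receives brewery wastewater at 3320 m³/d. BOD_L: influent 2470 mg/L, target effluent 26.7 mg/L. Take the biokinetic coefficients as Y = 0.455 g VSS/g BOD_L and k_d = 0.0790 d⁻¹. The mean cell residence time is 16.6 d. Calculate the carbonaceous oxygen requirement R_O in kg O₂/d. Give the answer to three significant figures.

R_O ≈ 5840 kg O₂/d

Y_obs = Y / (1 + k_d θ_c) = 0.455 / (1 + 0.0790 × 16.6) = 0.455 / 2.311 = 0.1969.
Substrate removed = Q·(S₀ − S) = 3320 m³/d × (2470 − 26.7) g/m³ = 8.11×10^6 g/d = 8112 kg/d.
Net sludge production P_X = 0.1969 × 8112 = 1597 kg VSS/d.
R_O = Q·ΔS − 1.42 P_X = 8112 − 2267 = 5844 kg O₂/d.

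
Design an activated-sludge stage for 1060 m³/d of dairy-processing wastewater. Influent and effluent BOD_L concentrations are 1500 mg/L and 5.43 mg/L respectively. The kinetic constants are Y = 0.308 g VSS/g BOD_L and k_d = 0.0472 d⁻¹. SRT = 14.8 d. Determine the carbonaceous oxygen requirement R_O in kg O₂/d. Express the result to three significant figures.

R_O ≈ 1180 kg O₂/d

Correct the yield for decay: Y_obs = Y/(1 + k_d θ_c) = 0.308 / (1 + 0.0472 × 14.8) = 0.308 / 1.699 = 0.1813.
Substrate removed = Q·(S₀ − S) = 1060 m³/d × (1500 − 5.43) g/m³ = 1.58×10^6 g/d = 1584 kg/d.
P_X = Y_obs·Q·(S₀ − S) = 0.1813 × 1584 = 287.3 kg VSS/d.
R_O = Q·(S₀ − S) − 1.42·P_X = 1584 − 1.42 × 287.3 = 1176 kg O₂/d.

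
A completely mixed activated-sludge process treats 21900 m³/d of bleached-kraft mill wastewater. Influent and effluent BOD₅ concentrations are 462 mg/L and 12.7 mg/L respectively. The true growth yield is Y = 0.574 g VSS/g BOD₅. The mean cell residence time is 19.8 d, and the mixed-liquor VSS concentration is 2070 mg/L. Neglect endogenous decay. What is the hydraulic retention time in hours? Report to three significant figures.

τ ≈ 59.2 h

Biomass mass balance (decay neglected): V·X = Y·Q·(S₀ − S)·θ_c, so V = 0.574 × 21900 × (462 − 12.7) × 19.8 / 2070 = 54024 m³.
τ = V/Q = 54024/21900 = 2.467 d, or 59.20 h.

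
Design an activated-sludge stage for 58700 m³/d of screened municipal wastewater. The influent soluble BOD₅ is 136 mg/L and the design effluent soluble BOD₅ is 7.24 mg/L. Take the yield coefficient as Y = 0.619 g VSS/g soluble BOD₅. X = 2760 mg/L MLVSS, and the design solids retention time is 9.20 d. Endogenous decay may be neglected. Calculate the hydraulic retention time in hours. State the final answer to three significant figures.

τ ≈ 6.38 h

With k_d = 0 the design equation reduces to V = Y Q (S₀−S) θ_c / X = 0.619 × 58700 × (136 − 7.24) × 9.20 / 2760 = 15595 m³.
τ = V/Q = 15595/58700 = 0.2657 d, or 6.376 h.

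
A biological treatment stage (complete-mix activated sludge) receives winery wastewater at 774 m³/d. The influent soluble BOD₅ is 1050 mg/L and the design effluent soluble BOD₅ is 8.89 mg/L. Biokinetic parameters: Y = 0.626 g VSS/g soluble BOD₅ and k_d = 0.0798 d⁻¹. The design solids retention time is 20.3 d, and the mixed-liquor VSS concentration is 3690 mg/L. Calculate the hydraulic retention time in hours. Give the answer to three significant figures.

τ ≈ 32.8 h

From the SRT design equation V = Y Q (S₀−S) θ_c / [X (1 + k_d θ_c)] = 0.626 × 774 × (1050 − 8.89) × 20.3 / [3690 × (1 + 0.0798 × 20.3)] = 1.02×10^7 / 9668 = 1059 m³.
HRT = V/Q = 1059 m³ / 774 m³·d⁻¹ = 1.369 d × 24 = 32.84 h.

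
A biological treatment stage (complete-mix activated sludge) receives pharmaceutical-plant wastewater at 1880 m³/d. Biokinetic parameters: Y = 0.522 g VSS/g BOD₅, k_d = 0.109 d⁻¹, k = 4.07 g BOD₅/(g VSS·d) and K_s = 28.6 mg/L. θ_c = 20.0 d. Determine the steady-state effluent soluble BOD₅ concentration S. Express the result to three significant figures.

Effluent substrate depends only on kinetics and SRT: S = K_s(1 + k_d θ_c) / [θ_c(Yk − k_d) − 1] = 28.6 × (1 + 0.109 × 20.0) / [20.0 × (0.522 × 4.07 − 0.109) − 1] = 90.95 / 39.31 = 2.314 mg/L.

S ≈ 2.31 mg/L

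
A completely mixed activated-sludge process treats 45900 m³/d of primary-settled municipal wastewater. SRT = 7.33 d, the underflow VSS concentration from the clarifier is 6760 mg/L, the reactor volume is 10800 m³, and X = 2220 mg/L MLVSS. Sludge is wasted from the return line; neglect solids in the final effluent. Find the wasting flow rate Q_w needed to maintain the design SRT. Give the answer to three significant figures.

Q_w ≈ 484 m³/d

θ_c = V·X/(Q_w·X_r) when wasting from the recycle, so Q_w = V·X/(θ_c·X_r) = 10800 × 2220 / (7.33 × 6760) = 483.9 m³/d.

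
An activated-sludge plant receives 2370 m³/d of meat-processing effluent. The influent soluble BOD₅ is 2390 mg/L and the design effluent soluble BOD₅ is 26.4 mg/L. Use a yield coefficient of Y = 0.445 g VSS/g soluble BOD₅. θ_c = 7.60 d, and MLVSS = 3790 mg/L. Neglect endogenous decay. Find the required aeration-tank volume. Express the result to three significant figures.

With k_d = 0 the design equation reduces to V = Y Q (S₀−S) θ_c / X = 0.445 × 2370 × (2390 − 26.4) × 7.60 / 3790 = 4999 m³.

V ≈ 5000 m³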